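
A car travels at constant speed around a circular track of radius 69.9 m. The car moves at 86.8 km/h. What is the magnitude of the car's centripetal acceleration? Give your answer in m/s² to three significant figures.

v = 86.8 km/h = 86.8/3.6 = 24.11 m/s.
a_c = v²/r = (24.11)²/69.9 = 581.3/69.9 = 8.317 m/s².

8.32 m/s²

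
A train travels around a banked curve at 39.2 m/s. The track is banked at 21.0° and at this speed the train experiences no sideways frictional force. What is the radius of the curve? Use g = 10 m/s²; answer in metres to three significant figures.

Frictionless banking: tanθ = v²/(rg), so r = v²/(g tanθ).
r = (39.2)²/(10.0 × tan 21.0°) = 1537/(10.0 × 0.3839) = 1537/3.839 = 400.3 m.

400 m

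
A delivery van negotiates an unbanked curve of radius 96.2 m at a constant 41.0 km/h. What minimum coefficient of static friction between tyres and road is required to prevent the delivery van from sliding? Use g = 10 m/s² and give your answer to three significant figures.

0.135

v = 41.0/3.6 = 11.39 m/s.
Friction provides the centripetal force: μ_s m g = m v²/r, so μ_s = v²/(g r) = (11.39)²/(10.0 × 96.2) = 129.7/962.0 = 0.1348.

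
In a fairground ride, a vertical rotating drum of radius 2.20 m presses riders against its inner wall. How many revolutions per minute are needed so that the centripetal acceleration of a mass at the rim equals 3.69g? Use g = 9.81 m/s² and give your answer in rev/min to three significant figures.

38.7 rev/min

Require ω²r = 3.69g, so ω = √(3.69 × 9.81/2.20) = 4.056 rad/s.
In rev/min: ω × 60/(2π) = 4.056 × 60/(2π) = 38.74 rev/min.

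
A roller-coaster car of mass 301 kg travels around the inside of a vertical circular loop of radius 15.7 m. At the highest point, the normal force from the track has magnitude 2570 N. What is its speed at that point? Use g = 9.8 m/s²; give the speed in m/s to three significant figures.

17.0 m/s

At the top, N + mg = mv²/r, so v = √(r(N/m + g)) = √(15.7 × (2570/301 + 9.8)) = √(15.7 × 18.34) = √287.9 = 16.97 m/s.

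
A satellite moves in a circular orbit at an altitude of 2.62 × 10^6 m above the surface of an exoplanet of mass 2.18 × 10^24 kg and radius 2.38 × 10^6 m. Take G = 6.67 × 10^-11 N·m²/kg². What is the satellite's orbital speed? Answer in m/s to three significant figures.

Orbital radius r = R + h = 2.38 × 10^6 + 2.62 × 10^6 = 5.000 × 10^6 m.
Gravity supplies the centripetal force: G M m / r² = m v² / r, so v = √(GM/r).
v = √(6.67 × 10^-11 × 2.18 × 10^24 / 5.000 × 10^6) = √(2.908 × 10^7) = 5393 m/s.

5390 m/s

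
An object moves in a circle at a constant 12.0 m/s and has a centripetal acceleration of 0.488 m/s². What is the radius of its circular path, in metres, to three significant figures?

295 m

a_c = v²/r ⇒ r = v²/a_c = (12.0)²/0.488 = 144.0/0.488 = 295.1 m.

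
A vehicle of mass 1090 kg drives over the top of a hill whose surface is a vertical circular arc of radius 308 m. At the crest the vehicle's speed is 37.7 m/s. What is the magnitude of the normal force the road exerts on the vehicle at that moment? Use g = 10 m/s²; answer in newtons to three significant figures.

5870 N

At the crest the centripetal acceleration points downward (toward the centre of the arc), so mg − N = mv²/r.
N = m(g − v²/r) = 1090 × (10.0 − (37.7)²/308) = 1090 × (10.0 − 4.615) = 1090 × 5.385 = 5870 N.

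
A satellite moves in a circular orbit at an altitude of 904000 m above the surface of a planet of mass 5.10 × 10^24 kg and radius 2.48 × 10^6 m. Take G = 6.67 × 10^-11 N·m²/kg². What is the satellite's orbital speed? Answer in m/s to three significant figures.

Orbital radius r = R + h = 2.48 × 10^6 + 904000 = 3.384 × 10^6 m.
Gravity supplies the centripetal force: G M m / r² = m v² / r, so v = √(GM/r).
v = √(6.67 × 10^-11 × 5.10 × 10^24 / 3.384 × 10^6) = √(1.005 × 10^8) = 10030 m/s.

10000 m/s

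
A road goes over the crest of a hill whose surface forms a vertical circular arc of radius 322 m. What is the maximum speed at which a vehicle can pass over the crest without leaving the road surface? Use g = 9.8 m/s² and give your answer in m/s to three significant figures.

At the crest the centre of the circle is below the vehicle, so the net downward (centripetal) force is mg − N = mv²/r.
The vehicle leaves the road when N → 0, giving v_max = √(g r) = √(9.8 × 322) = 56.17 m/s.

56.2 m/s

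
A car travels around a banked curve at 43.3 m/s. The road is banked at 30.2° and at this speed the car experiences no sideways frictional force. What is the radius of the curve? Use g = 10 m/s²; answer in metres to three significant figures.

322 m

Frictionless banking: tanθ = v²/(rg), so r = v²/(g tanθ).
r = (43.3)²/(10.0 × tan 30.2°) = 1875/(10.0 × 0.5820) = 1875/5.820 = 322.1 m.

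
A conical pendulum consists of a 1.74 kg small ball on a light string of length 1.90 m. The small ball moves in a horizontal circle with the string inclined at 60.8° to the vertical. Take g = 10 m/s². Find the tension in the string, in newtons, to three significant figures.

Vertically the bob has no acceleration, so T cosθ = mg.
T = mg/cosθ = 1.74 × 10.0 / cos 60.8° = 17.40/0.4879 = 35.67 N.

35.7 N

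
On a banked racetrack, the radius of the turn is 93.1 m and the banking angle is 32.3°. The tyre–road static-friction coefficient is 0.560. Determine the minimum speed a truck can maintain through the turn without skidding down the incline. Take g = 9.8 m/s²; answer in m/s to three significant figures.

6.97 m/s

At the minimum speed, friction acts up the slope at its limiting value f = μN. Radially (horizontal, toward centre): N sinθ − μN cosθ = mv²/r. Vertically: N cosθ + μN sinθ = mg.
Dividing: v² = r g (sinθ − μcosθ)/(cosθ + μsinθ).
sinθ − μcosθ = 0.5344 − 0.560×0.8453 = 0.06101; cosθ + μsinθ = 0.8453 + 0.560×0.5344 = 1.144.
v² = 93.1 × 9.8 × 0.06101/1.144 = 48.63 m²/s², so v = 6.974 m/s.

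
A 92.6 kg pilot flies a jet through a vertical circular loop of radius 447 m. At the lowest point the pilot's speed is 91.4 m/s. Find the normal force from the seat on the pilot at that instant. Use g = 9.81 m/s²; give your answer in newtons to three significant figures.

2640 N

At the lowest point, N points up (toward the centre) and the weight mg points down (away from the centre), so the net inward force is N − mg = mv²/r.
N = m(v²/r + g) = 92.6 × ((91.4)²/447 + 9.81) = 92.6 × (18.69 + 9.81) = 92.6 × 28.50 = 2639 N.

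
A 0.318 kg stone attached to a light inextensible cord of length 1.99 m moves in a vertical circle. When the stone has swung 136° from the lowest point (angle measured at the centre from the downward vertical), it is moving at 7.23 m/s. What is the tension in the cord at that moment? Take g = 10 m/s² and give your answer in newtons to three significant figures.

Take the radial direction toward the centre of the circle as positive. The component of the weight along the string toward the centre is −mg cos φ (φ measured from the bottom), so Newton's second law along the string gives T − mg cos φ = m v²/r.
cos 136° = -0.7193, so T = m(v²/r + g cos φ) = 0.318 × ((7.23)²/1.99 + 10.0 × -0.7193) = 0.318 × (26.27 + (-7.193)) = 0.318 × 19.07 = 6.066 N.

6.07 N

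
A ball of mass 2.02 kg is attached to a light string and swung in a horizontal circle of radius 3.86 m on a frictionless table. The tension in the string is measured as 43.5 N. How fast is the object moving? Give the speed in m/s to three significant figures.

9.12 m/s

T = m v²/r ⇒ v = √(T r / m) = √(43.5 × 3.86 / 2.02) = √83.12 = 9.117 m/s.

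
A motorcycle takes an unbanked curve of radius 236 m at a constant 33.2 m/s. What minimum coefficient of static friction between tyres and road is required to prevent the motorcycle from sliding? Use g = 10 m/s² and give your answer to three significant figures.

0.467

Friction provides the centripetal force: μ_s m g = m v²/r, so μ_s = v²/(g r) = (33.20)²/(10.0 × 236) = 1102/2360 = 0.4671.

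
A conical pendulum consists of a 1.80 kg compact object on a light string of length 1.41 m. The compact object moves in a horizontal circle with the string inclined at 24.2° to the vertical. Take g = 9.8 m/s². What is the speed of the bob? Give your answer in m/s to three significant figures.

1.60 m/s

The radius of the circle is r = L sinθ = 1.41 × sin 24.2° = 0.5780 m.
Horizontally T sinθ = mv²/r and vertically T cosθ = mg, so tanθ = v²/(rg).
v = √(r g tanθ) = √(0.5780 × 9.8 × 0.4494) = √2.546 = 1.596 m/s.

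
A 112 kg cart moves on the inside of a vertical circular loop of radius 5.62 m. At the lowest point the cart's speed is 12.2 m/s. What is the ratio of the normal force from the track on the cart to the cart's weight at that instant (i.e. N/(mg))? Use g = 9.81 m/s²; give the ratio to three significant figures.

At the bottom, N − mg = mv²/r, so N = m(v²/r + g) and N/(mg) = v²/(rg) + 1 = (12.2)²/(5.62 × 9.81) + 1 = 2.700 + 1 = 3.700.

3.70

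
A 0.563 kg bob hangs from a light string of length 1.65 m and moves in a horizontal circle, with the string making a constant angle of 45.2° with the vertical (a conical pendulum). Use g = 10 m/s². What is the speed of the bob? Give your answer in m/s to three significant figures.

3.43 m/s

The radius of the circle is r = L sinθ = 1.65 × sin 45.2° = 1.171 m.
Horizontally T sinθ = mv²/r and vertically T cosθ = mg, so tanθ = v²/(rg).
v = √(r g tanθ) = √(1.171 × 10.0 × 1.007) = √11.79 = 3.434 m/s.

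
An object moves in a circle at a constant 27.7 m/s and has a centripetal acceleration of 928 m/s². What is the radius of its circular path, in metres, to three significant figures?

0.827 m

a_c = v²/r ⇒ r = v²/a_c = (27.7)²/928 = 767.3/928 = 0.8268 m.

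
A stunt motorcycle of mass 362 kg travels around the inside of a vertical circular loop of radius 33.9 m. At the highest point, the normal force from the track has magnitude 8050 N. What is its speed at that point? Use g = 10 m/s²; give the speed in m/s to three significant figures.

33.1 m/s

At the top, N + mg = mv²/r, so v = √(r(N/m + g)) = √(33.9 × (8050/362 + 10.0)) = √(33.9 × 32.24) = √1093 = 33.06 m/s.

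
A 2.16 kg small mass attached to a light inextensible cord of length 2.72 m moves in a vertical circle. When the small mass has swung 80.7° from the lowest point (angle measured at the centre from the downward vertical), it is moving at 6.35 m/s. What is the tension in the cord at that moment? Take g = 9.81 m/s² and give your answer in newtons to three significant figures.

Take the radial direction toward the centre of the circle as positive. The component of the weight along the string toward the centre is −mg cos φ (φ measured from the bottom), so Newton's second law along the string gives T − mg cos φ = m v²/r.
cos 80.7° = 0.1616, so T = m(v²/r + g cos φ) = 2.16 × ((6.35)²/2.72 + 9.81 × 0.1616) = 2.16 × (14.82 + (1.585)) = 2.16 × 16.41 = 35.45 N.

35.4 N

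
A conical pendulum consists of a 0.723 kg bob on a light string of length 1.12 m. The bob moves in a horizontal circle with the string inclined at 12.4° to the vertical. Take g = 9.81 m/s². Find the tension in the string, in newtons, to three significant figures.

7.26 N

Vertically the bob has no acceleration, so T cosθ = mg.
T = mg/cosθ = 0.723 × 9.81 / cos 12.4° = 7.093/0.9767 = 7.262 N.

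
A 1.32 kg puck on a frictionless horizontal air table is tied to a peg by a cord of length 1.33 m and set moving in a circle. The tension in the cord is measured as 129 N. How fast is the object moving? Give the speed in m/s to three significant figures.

11.4 m/s

T = m v²/r ⇒ v = √(T r / m) = √(129 × 1.33 / 1.32) = √130.0 = 11.40 m/s.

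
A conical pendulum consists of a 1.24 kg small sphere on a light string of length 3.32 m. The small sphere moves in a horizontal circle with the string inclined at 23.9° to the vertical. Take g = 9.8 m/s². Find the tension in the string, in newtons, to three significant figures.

Vertically the bob has no acceleration, so T cosθ = mg.
T = mg/cosθ = 1.24 × 9.8 / cos 23.9° = 12.15/0.9143 = 13.29 N.

13.3 N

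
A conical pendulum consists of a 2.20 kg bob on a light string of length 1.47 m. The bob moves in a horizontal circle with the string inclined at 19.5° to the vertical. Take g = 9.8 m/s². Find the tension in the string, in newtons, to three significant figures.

22.9 N

Vertically the bob has no acceleration, so T cosθ = mg.
T = mg/cosθ = 2.20 × 9.8 / cos 19.5° = 21.56/0.9426 = 22.87 N.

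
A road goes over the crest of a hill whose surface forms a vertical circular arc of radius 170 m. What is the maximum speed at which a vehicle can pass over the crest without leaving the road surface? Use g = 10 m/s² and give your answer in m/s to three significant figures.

At the crest the centre of the circle is below the vehicle, so the net downward (centripetal) force is mg − N = mv²/r.
The vehicle leaves the road when N → 0, giving v_max = √(g r) = √(10.0 × 170) = 41.23 m/s.

41.2 m/s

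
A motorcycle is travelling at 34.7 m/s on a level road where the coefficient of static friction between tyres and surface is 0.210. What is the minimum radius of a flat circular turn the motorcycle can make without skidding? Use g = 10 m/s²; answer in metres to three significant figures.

573 m

At the limit, μ_s m g = m v²/r, so r_min = v²/(μ_s g) = (34.7)²/(0.210 × 10.0) = 1204/2.100 = 573.4 m.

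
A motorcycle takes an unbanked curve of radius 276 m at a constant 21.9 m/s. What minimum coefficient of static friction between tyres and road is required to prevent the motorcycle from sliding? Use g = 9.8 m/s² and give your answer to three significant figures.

Friction provides the centripetal force: μ_s m g = m v²/r, so μ_s = v²/(g r) = (21.90)²/(9.8 × 276) = 479.6/2705 = 0.1773.

0.177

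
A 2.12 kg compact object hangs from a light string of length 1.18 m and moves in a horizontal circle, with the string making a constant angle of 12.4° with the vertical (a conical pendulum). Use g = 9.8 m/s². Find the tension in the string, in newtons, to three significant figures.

Vertically the bob has no acceleration, so T cosθ = mg.
T = mg/cosθ = 2.12 × 9.8 / cos 12.4° = 20.78/0.9767 = 21.27 N.

21.3 N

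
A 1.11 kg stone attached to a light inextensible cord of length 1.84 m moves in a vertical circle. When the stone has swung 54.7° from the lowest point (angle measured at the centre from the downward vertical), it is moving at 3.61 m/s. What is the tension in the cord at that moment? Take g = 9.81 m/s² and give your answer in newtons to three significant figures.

Take the radial direction toward the centre of the circle as positive. The component of the weight along the string toward the centre is −mg cos φ (φ measured from the bottom), so Newton's second law along the string gives T − mg cos φ = m v²/r.
cos 54.7° = 0.5779, so T = m(v²/r + g cos φ) = 1.11 × ((3.61)²/1.84 + 9.81 × 0.5779) = 1.11 × (7.083 + (5.669)) = 1.11 × 12.75 = 14.15 N.

14.2 N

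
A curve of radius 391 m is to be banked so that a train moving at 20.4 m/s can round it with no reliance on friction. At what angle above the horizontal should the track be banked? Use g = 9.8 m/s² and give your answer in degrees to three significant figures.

For a frictionless banked turn: horizontally N sinθ = mv²/r and vertically N cosθ = mg.
Dividing: tanθ = v²/(r g) = (20.4)²/(391 × 9.8) = 416.2/3832 = 0.1086.
θ = arctan(0.1086) = 6.198°.

6.20°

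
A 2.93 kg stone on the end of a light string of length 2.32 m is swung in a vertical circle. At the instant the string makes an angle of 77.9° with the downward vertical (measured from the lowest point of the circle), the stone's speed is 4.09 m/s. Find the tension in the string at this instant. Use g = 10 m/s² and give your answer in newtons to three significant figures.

27.3 N

Take the radial direction toward the centre of the circle as positive. The component of the weight along the string toward the centre is −mg cos φ (φ measured from the bottom), so Newton's second law along the string gives T − mg cos φ = m v²/r.
cos 77.9° = 0.2096, so T = m(v²/r + g cos φ) = 2.93 × ((4.09)²/2.32 + 10.0 × 0.2096) = 2.93 × (7.210 + (2.096)) = 2.93 × 9.307 = 27.27 N.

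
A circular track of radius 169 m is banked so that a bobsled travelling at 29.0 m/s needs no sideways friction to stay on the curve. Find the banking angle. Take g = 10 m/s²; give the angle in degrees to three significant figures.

With no friction, the horizontal component of the normal force provides the centripetal force: N sinθ = mv²/r, while N cosθ = mg vertically.
Dividing: tanθ = v²/(r g) = (29.0)²/(169 × 10.0) = 841.0/1690 = 0.4976.
θ = arctan(0.4976) = 26.46°.

26.5°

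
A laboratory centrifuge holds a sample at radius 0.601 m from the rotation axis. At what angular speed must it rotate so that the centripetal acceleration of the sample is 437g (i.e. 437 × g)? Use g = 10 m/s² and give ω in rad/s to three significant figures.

85.3 rad/s

Centripetal acceleration a_c = ω²r. Setting ω²r = 437g:
ω = √(437g / r) = √(437 × 10.0 / 0.601) = √7271 = 85.27 rad/s.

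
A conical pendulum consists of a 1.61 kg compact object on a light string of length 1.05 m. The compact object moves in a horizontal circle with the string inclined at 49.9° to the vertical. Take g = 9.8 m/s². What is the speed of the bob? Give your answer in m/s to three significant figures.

The radius of the circle is r = L sinθ = 1.05 × sin 49.9° = 0.8032 m.
Horizontally T sinθ = mv²/r and vertically T cosθ = mg, so tanθ = v²/(rg).
v = √(r g tanθ) = √(0.8032 × 9.8 × 1.188) = √9.347 = 3.057 m/s.

3.06 m/s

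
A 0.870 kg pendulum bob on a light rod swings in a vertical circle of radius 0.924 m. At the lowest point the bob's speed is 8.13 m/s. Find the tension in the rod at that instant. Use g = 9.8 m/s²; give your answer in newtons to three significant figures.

70.8 N

At the lowest point, T points up (toward the centre) and the weight mg points down (away from the centre), so the net inward force is T − mg = mv²/r.
T = m(v²/r + g) = 0.870 × ((8.13)²/0.924 + 9.8) = 0.870 × (71.53 + 9.8) = 0.870 × 81.33 = 70.76 N.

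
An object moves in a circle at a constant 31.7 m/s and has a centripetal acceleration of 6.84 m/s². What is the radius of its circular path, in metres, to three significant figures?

a_c = v²/r ⇒ r = v²/a_c = (31.7)²/6.84 = 1005/6.84 = 146.9 m.

147 m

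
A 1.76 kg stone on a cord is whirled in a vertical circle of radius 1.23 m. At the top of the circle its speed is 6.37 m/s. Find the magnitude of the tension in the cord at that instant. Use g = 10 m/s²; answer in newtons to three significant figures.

At the top, both T and the weight mg point inward (toward the centre), so T + mg = mv²/r.
T = m(v²/r − g) = 1.76 × ((6.37)²/1.23 − 10.0) = 1.76 × (32.99 − 10.0) = 1.76 × 22.99 = 40.46 N.

40.5 N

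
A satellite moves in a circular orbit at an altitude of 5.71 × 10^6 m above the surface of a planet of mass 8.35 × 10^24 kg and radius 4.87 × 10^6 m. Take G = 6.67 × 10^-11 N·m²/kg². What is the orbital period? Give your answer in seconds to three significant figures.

r = R + h = 4.87 × 10^6 + 5.71 × 10^6 = 1.058 × 10^7 m. Gravity provides the centripetal force: G M m / r² = m v² / r ⇒ v = √(GM/r) = 7255 m/s.
T = 2πr/v = 2π × 1.058 × 10^7 / 7255 = 9162 s.

9160 s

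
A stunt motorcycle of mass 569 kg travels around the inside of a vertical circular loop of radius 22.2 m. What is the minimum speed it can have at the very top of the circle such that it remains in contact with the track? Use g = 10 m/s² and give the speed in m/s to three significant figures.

At the highest point the centre is directly below, so both the weight and N act inward: N + mg = mv²/r.
At minimum speed N → 0, so mg = mv_min²/r ⇒ v_min = √(g r) = √(10.0 × 22.2) = 14.90 m/s.

14.9 m/s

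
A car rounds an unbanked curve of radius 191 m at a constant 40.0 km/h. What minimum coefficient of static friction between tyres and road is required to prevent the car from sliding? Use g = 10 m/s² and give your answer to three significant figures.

0.0646

v = 40.0/3.6 = 11.11 m/s.
Friction provides the centripetal force: μ_s m g = m v²/r, so μ_s = v²/(g r) = (11.11)²/(10.0 × 191) = 123.5/1910 = 0.06464.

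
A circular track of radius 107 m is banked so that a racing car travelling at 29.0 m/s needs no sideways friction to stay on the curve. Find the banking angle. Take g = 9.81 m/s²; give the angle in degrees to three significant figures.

38.7°

With no friction, the horizontal component of the normal force provides the centripetal force: N sinθ = mv²/r, while N cosθ = mg vertically.
Dividing: tanθ = v²/(r g) = (29.0)²/(107 × 9.81) = 841.0/1050 = 0.8012.
θ = arctan(0.8012) = 38.70°.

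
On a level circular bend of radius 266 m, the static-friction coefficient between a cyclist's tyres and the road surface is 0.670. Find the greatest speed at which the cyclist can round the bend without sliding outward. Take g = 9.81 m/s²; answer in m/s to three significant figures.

The only inward force on a level bend is static friction, so at the limit f_s = μ_s N = μ_s m g = m v²/r.
Mass cancels: v_max = √(μ_s g r) = √(0.670 × 9.81 × 266) = √1748 = 41.81 m/s.

41.8 m/s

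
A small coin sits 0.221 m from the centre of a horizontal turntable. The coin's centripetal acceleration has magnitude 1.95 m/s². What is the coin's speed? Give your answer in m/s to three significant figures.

0.656 m/s

a_c = v²/r ⇒ v = √(a_c · r) = √(1.95 × 0.221) = √0.4310 = 0.6565 m/s.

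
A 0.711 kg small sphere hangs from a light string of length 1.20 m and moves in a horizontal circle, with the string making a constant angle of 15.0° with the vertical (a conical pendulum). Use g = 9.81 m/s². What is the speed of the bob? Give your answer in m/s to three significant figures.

The radius of the circle is r = L sinθ = 1.20 × sin 15.0° = 0.3106 m.
Horizontally T sinθ = mv²/r and vertically T cosθ = mg, so tanθ = v²/(rg).
v = √(r g tanθ) = √(0.3106 × 9.81 × 0.2679) = √0.8164 = 0.9035 m/s.

0.904 m/s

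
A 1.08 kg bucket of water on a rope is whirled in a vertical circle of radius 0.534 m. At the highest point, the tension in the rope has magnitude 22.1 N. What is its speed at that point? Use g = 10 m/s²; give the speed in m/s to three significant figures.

4.03 m/s

At the top, T + mg = mv²/r, so v = √(r(T/m + g)) = √(0.534 × (22.1/1.08 + 10.0)) = √(0.534 × 30.46) = √16.27 = 4.033 m/s.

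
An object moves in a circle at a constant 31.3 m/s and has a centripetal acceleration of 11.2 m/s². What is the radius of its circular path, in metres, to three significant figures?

87.5 m

a_c = v²/r ⇒ r = v²/a_c = (31.3)²/11.2 = 979.7/11.2 = 87.47 m.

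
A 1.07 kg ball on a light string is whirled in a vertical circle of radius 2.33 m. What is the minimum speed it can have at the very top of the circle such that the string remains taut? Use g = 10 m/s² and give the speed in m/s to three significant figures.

4.83 m/s

At the top, both weight mg and T point toward the centre: T + mg = mv²/r.
At minimum speed T → 0, so mg = mv_min²/r ⇒ v_min = √(g r) = √(10.0 × 2.33) = 4.827 m/s.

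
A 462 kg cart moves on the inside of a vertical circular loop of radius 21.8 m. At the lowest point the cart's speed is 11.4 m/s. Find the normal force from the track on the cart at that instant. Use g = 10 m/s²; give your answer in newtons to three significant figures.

7370 N

At the lowest point, N points up (toward the centre) and the weight mg points down (away from the centre), so the net inward force is N − mg = mv²/r.
N = m(v²/r + g) = 462 × ((11.4)²/21.8 + 10.0) = 462 × (5.961 + 10.0) = 462 × 15.96 = 7374 N.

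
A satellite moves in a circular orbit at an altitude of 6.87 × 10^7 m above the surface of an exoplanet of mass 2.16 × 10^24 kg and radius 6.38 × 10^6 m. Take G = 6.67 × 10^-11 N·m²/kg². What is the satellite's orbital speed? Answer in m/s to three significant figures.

Orbital radius r = R + h = 6.38 × 10^6 + 6.87 × 10^7 = 7.508 × 10^7 m.
Gravity supplies the centripetal force: G M m / r² = m v² / r, so v = √(GM/r).
v = √(6.67 × 10^-11 × 2.16 × 10^24 / 7.508 × 10^7) = √(1.919 × 10^6) = 1385 m/s.

1390 m/s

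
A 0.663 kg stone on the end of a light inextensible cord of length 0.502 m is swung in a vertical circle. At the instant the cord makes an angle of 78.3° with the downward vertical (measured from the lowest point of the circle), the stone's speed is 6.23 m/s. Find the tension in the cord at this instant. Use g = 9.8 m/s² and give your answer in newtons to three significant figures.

Take the radial direction toward the centre of the circle as positive. The component of the weight along the string toward the centre is −mg cos φ (φ measured from the bottom), so Newton's second law along the string gives T − mg cos φ = m v²/r.
cos 78.3° = 0.2028, so T = m(v²/r + g cos φ) = 0.663 × ((6.23)²/0.502 + 9.8 × 0.2028) = 0.663 × (77.32 + (1.987)) = 0.663 × 79.30 = 52.58 N.

52.6 N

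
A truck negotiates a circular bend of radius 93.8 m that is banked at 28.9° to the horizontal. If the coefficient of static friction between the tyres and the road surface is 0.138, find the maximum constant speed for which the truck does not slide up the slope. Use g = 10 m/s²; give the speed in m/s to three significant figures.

At the maximum speed, friction acts down the slope at its limiting value f = μN. Radially (horizontal, toward centre): N sinθ + μN cosθ = mv²/r. Vertically: N cosθ − μN sinθ = mg.
Dividing: v² = r g (sinθ + μcosθ)/(cosθ − μsinθ).
sinθ + μcosθ = 0.4833 + 0.138×0.8755 = 0.6041; cosθ − μsinθ = 0.8755 − 0.138×0.4833 = 0.8088.
v² = 93.8 × 10.0 × 0.6041/0.8088 = 700.6 m²/s², so v = 26.47 m/s.

26.5 m/s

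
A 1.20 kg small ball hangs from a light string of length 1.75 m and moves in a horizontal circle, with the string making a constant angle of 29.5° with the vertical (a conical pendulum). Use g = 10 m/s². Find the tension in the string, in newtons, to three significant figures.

Vertically the bob has no acceleration, so T cosθ = mg.
T = mg/cosθ = 1.20 × 10.0 / cos 29.5° = 12.00/0.8704 = 13.79 N.

13.8 N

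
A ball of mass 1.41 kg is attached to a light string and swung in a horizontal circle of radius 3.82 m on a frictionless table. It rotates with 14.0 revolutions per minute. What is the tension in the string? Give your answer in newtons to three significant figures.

11.6 N

ω = 14.0 rev/min × 2π/60 = 1.466 rad/s, so v = ωr = 1.466 × 3.82 = 5.600 m/s.
The tension is the only horizontal force, so it supplies the full centripetal force: T = m v²/r = 1.41 × (5.600)²/3.82 = 1.41 × 31.36/3.82 = 11.58 N.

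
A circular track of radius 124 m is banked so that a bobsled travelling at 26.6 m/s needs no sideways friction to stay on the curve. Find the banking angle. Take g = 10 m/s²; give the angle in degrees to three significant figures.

29.7°

With no friction, the horizontal component of the normal force provides the centripetal force: N sinθ = mv²/r, while N cosθ = mg vertically.
Dividing: tanθ = v²/(r g) = (26.6)²/(124 × 10.0) = 707.6/1240 = 0.5706.
θ = arctan(0.5706) = 29.71°.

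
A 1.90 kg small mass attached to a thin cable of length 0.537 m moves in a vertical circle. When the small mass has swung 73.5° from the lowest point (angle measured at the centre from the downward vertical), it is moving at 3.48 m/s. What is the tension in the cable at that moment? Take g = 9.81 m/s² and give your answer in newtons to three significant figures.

48.1 N

Take the radial direction toward the centre of the circle as positive. The component of the weight along the string toward the centre is −mg cos φ (φ measured from the bottom), so Newton's second law along the string gives T − mg cos φ = m v²/r.
cos 73.5° = 0.2840, so T = m(v²/r + g cos φ) = 1.90 × ((3.48)²/0.537 + 9.81 × 0.2840) = 1.90 × (22.55 + (2.786)) = 1.90 × 25.34 = 48.14 N.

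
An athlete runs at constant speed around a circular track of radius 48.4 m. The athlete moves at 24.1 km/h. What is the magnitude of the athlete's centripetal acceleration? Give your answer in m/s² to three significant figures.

0.926 m/s²

v = 24.1 km/h = 24.1/3.6 = 6.694 m/s.
a_c = v²/r = (6.694)²/48.4 = 44.82/48.4 = 0.9259 m/s².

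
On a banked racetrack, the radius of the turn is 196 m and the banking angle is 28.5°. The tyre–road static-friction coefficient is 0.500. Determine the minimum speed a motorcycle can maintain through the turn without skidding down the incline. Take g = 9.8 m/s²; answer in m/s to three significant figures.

8.06 m/s

At the minimum speed, friction acts up the slope at its limiting value f = μN. Radially (horizontal, toward centre): N sinθ − μN cosθ = mv²/r. Vertically: N cosθ + μN sinθ = mg.
Dividing: v² = r g (sinθ − μcosθ)/(cosθ + μsinθ).
sinθ − μcosθ = 0.4772 − 0.500×0.8788 = 0.03775; cosθ + μsinθ = 0.8788 + 0.500×0.4772 = 1.117.
v² = 196 × 9.8 × 0.03775/1.117 = 64.89 m²/s², so v = 8.056 m/s.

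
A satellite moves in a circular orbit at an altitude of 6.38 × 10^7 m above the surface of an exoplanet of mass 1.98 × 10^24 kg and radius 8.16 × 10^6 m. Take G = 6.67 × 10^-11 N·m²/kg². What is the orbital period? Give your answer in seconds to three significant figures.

r = R + h = 8.16 × 10^6 + 6.38 × 10^7 = 7.196 × 10^7 m. Gravity provides the centripetal force: G M m / r² = m v² / r ⇒ v = √(GM/r) = 1355 m/s.
T = 2πr/v = 2π × 7.196 × 10^7 / 1355 = 333700 s.

334000 s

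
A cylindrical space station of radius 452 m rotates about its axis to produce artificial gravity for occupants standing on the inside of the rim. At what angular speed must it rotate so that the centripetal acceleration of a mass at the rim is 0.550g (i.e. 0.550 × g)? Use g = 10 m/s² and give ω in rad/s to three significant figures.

0.110 rad/s

Centripetal acceleration a_c = ω²r. Setting ω²r = 0.550g:
ω = √(0.550g / r) = √(0.550 × 10.0 / 452) = √0.01217 = 0.1103 rad/s.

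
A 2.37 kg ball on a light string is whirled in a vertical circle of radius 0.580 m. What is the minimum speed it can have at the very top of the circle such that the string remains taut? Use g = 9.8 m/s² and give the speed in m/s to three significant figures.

2.38 m/s

At the highest point the centre is directly below, so both the weight and T act inward: T + mg = mv²/r.
At minimum speed T → 0, so mg = mv_min²/r ⇒ v_min = √(g r) = √(9.8 × 0.580) = 2.384 m/s.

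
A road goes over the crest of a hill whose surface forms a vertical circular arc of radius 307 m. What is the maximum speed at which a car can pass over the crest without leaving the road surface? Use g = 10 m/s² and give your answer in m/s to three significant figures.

At the crest the centre of the circle is below the car, so the net downward (centripetal) force is mg − N = mv²/r.
The car leaves the road when N → 0, giving v_max = √(g r) = √(10.0 × 307) = 55.41 m/s.

55.4 m/s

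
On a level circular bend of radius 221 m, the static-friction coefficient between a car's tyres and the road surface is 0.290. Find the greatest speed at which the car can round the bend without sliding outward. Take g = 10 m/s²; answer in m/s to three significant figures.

25.3 m/s

On a flat curve, static friction is the only horizontal force, so it must supply the full centripetal force: μ_s m g = m v²/r.
Mass cancels: v_max = √(μ_s g r) = √(0.290 × 10.0 × 221) = √640.9 = 25.32 m/s.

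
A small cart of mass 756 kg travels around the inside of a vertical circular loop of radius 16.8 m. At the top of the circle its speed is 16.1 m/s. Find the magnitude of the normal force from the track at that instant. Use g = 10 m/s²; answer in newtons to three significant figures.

At the top, both N and the weight mg point inward (toward the centre), so N + mg = mv²/r.
N = m(v²/r − g) = 756 × ((16.1)²/16.8 − 10.0) = 756 × (15.43 − 10.0) = 756 × 5.429 = 4104 N.

4100 N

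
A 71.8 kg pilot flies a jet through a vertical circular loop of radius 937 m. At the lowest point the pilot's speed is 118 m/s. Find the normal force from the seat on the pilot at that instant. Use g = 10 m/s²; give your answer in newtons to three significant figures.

At the lowest point, N points up (toward the centre) and the weight mg points down (away from the centre), so the net inward force is N − mg = mv²/r.
N = m(v²/r + g) = 71.8 × ((118)²/937 + 10.0) = 71.8 × (14.86 + 10.0) = 71.8 × 24.86 = 1785 N.

1780 N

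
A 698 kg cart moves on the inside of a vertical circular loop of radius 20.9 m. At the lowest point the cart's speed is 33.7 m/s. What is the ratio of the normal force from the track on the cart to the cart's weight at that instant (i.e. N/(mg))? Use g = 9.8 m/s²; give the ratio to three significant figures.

6.54

At the bottom, N − mg = mv²/r, so N = m(v²/r + g) and N/(mg) = v²/(rg) + 1 = (33.7)²/(20.9 × 9.8) + 1 = 5.545 + 1 = 6.545.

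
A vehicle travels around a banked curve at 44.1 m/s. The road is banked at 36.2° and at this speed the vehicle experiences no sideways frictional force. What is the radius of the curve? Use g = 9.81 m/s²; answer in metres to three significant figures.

Frictionless banking: tanθ = v²/(rg), so r = v²/(g tanθ).
r = (44.1)²/(9.81 × tan 36.2°) = 1945/(9.81 × 0.7319) = 1945/7.180 = 270.9 m.

271 m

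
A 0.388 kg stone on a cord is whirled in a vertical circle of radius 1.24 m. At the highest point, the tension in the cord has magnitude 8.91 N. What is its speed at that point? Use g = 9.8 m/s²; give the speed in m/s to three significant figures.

6.37 m/s

At the top, T + mg = mv²/r, so v = √(r(T/m + g)) = √(1.24 × (8.91/0.388 + 9.8)) = √(1.24 × 32.76) = √40.63 = 6.374 m/s.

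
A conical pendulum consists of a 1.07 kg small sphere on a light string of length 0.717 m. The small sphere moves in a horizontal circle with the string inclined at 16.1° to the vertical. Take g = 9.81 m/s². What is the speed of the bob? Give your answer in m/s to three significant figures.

0.750 m/s

The radius of the circle is r = L sinθ = 0.717 × sin 16.1° = 0.1988 m.
Horizontally T sinθ = mv²/r and vertically T cosθ = mg, so tanθ = v²/(rg).
v = √(r g tanθ) = √(0.1988 × 9.81 × 0.2886) = √0.5630 = 0.7503 m/s.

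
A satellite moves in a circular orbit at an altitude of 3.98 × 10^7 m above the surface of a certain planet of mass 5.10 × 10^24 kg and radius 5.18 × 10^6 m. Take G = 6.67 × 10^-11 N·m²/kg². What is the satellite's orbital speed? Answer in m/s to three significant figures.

2750 m/s

Orbital radius r = R + h = 5.18 × 10^6 + 3.98 × 10^7 = 4.498 × 10^7 m.
Gravity supplies the centripetal force: G M m / r² = m v² / r, so v = √(GM/r).
v = √(6.67 × 10^-11 × 5.10 × 10^24 / 4.498 × 10^7) = √(7.563 × 10^6) = 2750 m/s.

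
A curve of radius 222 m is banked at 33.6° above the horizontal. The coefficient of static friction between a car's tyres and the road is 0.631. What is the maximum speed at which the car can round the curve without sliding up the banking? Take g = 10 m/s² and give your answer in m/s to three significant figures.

At the maximum speed, friction acts down the slope at its limiting value f = μN. Radially (horizontal, toward centre): N sinθ + μN cosθ = mv²/r. Vertically: N cosθ − μN sinθ = mg.
Dividing: v² = r g (sinθ + μcosθ)/(cosθ − μsinθ).
sinθ + μcosθ = 0.5534 + 0.631×0.8329 = 1.079; cosθ − μsinθ = 0.8329 − 0.631×0.5534 = 0.4837.
v² = 222 × 10.0 × 1.079/0.4837 = 4952 m²/s², so v = 70.37 m/s.

70.4 m/s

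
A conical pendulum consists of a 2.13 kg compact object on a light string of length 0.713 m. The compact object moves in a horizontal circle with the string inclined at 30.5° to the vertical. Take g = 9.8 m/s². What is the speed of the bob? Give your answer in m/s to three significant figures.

1.45 m/s

The radius of the circle is r = L sinθ = 0.713 × sin 30.5° = 0.3619 m.
Horizontally T sinθ = mv²/r and vertically T cosθ = mg, so tanθ = v²/(rg).
v = √(r g tanθ) = √(0.3619 × 9.8 × 0.5890) = √2.089 = 1.445 m/s.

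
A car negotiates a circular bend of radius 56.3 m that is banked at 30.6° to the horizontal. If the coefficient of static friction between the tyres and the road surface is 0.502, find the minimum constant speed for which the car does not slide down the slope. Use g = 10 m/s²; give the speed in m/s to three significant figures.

6.23 m/s

At the minimum speed, friction acts up the slope at its limiting value f = μN. Radially (horizontal, toward centre): N sinθ − μN cosθ = mv²/r. Vertically: N cosθ + μN sinθ = mg.
Dividing: v² = r g (sinθ − μcosθ)/(cosθ + μsinθ).
sinθ − μcosθ = 0.5090 − 0.502×0.8607 = 0.07695; cosθ + μsinθ = 0.8607 + 0.502×0.5090 = 1.116.
v² = 56.3 × 10.0 × 0.07695/1.116 = 38.81 m²/s², so v = 6.230 m/s.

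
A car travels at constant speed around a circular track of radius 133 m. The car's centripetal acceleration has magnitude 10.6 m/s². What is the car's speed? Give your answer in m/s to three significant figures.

a_c = v²/r ⇒ v = √(a_c · r) = √(10.6 × 133) = √1410 = 37.55 m/s.

37.5 m/s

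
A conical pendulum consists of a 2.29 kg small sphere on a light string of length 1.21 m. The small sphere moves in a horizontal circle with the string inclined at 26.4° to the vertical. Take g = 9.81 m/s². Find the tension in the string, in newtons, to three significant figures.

25.1 N

Vertically the bob has no acceleration, so T cosθ = mg.
T = mg/cosθ = 2.29 × 9.81 / cos 26.4° = 22.46/0.8957 = 25.08 N.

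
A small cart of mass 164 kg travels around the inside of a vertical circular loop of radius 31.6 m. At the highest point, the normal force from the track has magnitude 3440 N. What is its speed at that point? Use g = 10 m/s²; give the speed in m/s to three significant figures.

At the top, N + mg = mv²/r, so v = √(r(N/m + g)) = √(31.6 × (3440/164 + 10.0)) = √(31.6 × 30.98) = √978.8 = 31.29 m/s.

31.3 m/s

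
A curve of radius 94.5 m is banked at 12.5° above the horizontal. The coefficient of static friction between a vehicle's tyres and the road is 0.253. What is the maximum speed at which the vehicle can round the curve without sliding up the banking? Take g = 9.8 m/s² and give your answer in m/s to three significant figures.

At the maximum speed, friction acts down the slope at its limiting value f = μN. Radially (horizontal, toward centre): N sinθ + μN cosθ = mv²/r. Vertically: N cosθ − μN sinθ = mg.
Dividing: v² = r g (sinθ + μcosθ)/(cosθ − μsinθ).
sinθ + μcosθ = 0.2164 + 0.253×0.9763 = 0.4634; cosθ − μsinθ = 0.9763 − 0.253×0.2164 = 0.9215.
v² = 94.5 × 9.8 × 0.4634/0.9215 = 465.7 m²/s², so v = 21.58 m/s.

21.6 m/s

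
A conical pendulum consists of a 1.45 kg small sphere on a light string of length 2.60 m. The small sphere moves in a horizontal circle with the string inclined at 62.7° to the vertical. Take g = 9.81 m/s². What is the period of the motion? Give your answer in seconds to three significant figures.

r = L sinθ = 2.310 m. From T sinθ = mω²r and T cosθ = mg: tanθ = ω²r/g, so ω² = g tanθ / r = g/(L cosθ).
ω = √(g/(L cosθ)) = √(9.81/(2.60 × 0.4586)) = √8.226 = 2.868 rad/s.
Period = 2π/ω = 2.191 s.

2.19 s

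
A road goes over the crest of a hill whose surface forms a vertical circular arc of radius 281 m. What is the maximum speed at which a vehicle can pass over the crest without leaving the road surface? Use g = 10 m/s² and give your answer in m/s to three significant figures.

53.0 m/s

At the crest the centre of the circle is below the vehicle, so the net downward (centripetal) force is mg − N = mv²/r.
The vehicle leaves the road when N → 0, giving v_max = √(g r) = √(10.0 × 281) = 53.01 m/s.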